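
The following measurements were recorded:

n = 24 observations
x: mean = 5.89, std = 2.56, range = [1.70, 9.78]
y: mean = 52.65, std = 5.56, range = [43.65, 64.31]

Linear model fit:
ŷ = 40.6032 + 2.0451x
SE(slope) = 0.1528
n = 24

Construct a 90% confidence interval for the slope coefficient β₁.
The 90% CI for β₁ is (1.7827, 2.3075)

Confidence interval for the slope:

The 90% CI for β₁ is: β̂₁ ± t*(α/2, n-2) × SE(β̂₁)

Step 1: Find critical t-value
- Confidence level = 0.9
- Degrees of freedom = n - 2 = 24 - 2 = 22
- t*(α/2, 22) = 1.7171

Step 2: Calculate margin of error
Margin = 1.7171 × 0.1528 = 0.2624

Step 3: Construct interval
CI = 2.0451 ± 0.2624
CI = (1.7827, 2.3075)

Interpretation: each one-unit increase in x is associated with a change in mean y of between 1.7827 and 2.3075, with 90% confidence.
The interval does not include 0, suggesting a significant linear relationship.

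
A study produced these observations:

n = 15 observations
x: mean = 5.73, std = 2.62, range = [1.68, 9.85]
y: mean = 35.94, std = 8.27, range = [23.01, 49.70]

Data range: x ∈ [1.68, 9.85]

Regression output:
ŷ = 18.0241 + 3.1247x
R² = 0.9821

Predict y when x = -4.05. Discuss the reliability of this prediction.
ŷ = 5.3691, but this is extrapolation (below the data range [1.68, 9.85]) and may be unreliable.

Prediction calculation:
ŷ = 18.0241 + 3.1247 × (-4.05)
ŷ = 5.3691

Reliability:
- Data range: x ∈ [1.68, 9.85]
- Prediction point: x = -4.05 is 5.73 units below the observed range → this is EXTRAPOLATION, not interpolation

Why that matters here:
- Real relationships often flatten, saturate, or turn nonlinear at extremes
- The linear relationship may not hold outside the observed range

Report the number if required, but flag clearly that it is an extrapolation.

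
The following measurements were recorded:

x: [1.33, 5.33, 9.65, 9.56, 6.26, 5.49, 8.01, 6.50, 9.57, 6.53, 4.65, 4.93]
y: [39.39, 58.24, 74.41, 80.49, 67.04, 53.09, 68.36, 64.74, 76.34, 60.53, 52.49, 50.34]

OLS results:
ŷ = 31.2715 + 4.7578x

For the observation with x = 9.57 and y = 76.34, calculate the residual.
Residual = -0.4636

The residual is the difference between the actual value and the predicted value:

Residual = y - ŷ

Step 1: Calculate predicted value
ŷ = 31.2715 + 4.7578 × 9.57
ŷ = 76.8036

Step 2: Calculate residual
Residual = 76.34 - 76.8036
Residual = -0.4636

Sign check: y < ŷ, so the point is below the line and the fit overestimates here.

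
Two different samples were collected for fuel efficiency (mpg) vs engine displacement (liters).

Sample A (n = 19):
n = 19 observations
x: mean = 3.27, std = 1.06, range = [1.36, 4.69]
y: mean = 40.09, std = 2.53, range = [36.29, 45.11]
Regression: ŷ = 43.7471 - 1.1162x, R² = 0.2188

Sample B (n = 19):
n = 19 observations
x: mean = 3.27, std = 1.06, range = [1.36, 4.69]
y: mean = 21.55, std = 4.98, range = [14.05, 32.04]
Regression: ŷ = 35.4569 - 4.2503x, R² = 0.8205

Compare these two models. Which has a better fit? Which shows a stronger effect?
Model B has the better fit (R² = 0.8205 vs 0.2188). Model B shows the stronger effect (|β₁| = 4.2503 vs 1.1162).

Model Comparison:

Goodness of fit (R²):
- Model A: R² = 0.2188 → 21.88% of variance in fuel efficiency explained
- Model B: R² = 0.8205 → 82.05% of variance in fuel efficiency explained
- 0.8205 > 0.2188 → Model B has the better fit

Which has the larger per-liter effect? (|β₁|)
- Model A: β₁ = -1.1162 → predicted fuel efficiency falls 1.1162 mpg per additional liter of engine displacement
- Model B: β₁ = -4.2503 → predicted fuel efficiency falls 4.2503 mpg per additional liter of engine displacement
- |-1.1162| < |-4.2503| → Model B shows the stronger marginal effect

Note: R² measures how tightly points cluster around the line; β₁ measures how steep the line is — they answer different questions.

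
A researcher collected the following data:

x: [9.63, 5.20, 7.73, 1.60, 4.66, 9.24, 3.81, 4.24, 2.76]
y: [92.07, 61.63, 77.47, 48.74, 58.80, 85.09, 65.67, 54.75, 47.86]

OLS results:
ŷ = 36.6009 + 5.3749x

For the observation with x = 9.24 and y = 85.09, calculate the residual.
Residual = -1.1750

The residual is the difference between the actual value and the predicted value:

Residual = y - ŷ

Step 1: Calculate predicted value
ŷ = 36.6009 + 5.3749 × 9.24
ŷ = 86.2650

Step 2: Calculate residual
Residual = 85.09 - 86.2650
Residual = -1.1750

The residual is negative, so the observed y = 85.09 sits below the regression line (the line overestimates it by 1.1750).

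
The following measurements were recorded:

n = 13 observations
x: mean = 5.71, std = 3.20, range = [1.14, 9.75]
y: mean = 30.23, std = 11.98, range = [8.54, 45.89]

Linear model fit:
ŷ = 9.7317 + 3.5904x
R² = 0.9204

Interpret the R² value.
R² = 0.9204 means 92.04% of the variation in y is explained by the linear relationship with x. This indicates a strong fit.

R² = 1 − SS_res/SS_tot compares the residual scatter to the total scatter of y about its mean.

Here R² = 0.9204:
- Explained: 92.04% of the variation in y
- Unexplained (residual): 100% − 92.04% = 7.96%
- Rule of thumb (below 0.3 weak; 0.3 to below 0.7 moderate; 0.7 and above strong) → strong

Calculation: R² = 1 − (SS_res / SS_tot), where SS_res is the sum of squared residuals and SS_tot the total sum of squares.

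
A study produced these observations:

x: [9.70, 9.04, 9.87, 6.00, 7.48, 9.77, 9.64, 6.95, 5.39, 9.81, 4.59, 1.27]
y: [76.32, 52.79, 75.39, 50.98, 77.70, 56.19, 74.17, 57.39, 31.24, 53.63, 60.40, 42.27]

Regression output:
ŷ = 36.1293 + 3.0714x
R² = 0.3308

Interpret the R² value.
The model explains 33.08% of the variance in y (R² = 0.3308), leaving 66.92% unexplained; the fit is moderate.

R² = 1 − SS_res/SS_tot compares the residual scatter to the total scatter of y about its mean.

Here R² = 0.3308:
- Explained: 33.08% of the variation in y
- Unexplained (residual): 100% − 33.08% = 66.92%
- Rule of thumb (below 0.3 weak; 0.3 to below 0.7 moderate; 0.7 and above strong) → moderate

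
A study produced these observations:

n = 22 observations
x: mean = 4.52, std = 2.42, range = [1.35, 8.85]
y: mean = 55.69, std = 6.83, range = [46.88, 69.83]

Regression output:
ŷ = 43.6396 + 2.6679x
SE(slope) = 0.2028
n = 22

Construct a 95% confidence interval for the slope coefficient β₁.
The 95% CI for β₁ is (2.2449, 3.0909)

Confidence interval for the slope:

The 95% CI for β₁ is: β̂₁ ± t*(α/2, n-2) × SE(β̂₁)

Step 1: Find critical t-value
- Confidence level = 0.95
- Degrees of freedom = n - 2 = 22 - 2 = 20
- t*(α/2, 20) = 2.0860

Step 2: Calculate margin of error
Margin = 2.0860 × 0.2028 = 0.4230

Step 3: Construct interval
CI = 2.6679 ± 0.4230
CI = (2.2449, 3.0909)

Interpretation: intervals built this way capture the true β₁ in 95% of repeated samples; here the plausible range for the per-unit effect of x on y is 2.2449 to 3.0909.
Both endpoints are positive, so the data support a genuinely positive slope at this confidence level.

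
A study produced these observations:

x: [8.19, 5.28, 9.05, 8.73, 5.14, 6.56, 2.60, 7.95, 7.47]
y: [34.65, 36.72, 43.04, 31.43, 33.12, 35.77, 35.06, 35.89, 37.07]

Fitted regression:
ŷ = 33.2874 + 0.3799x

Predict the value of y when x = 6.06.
ŷ = 35.5896

To predict y for x = 6.06, substitute into the regression equation:

ŷ = 33.2874 + 0.3799 × 6.06
ŷ = 33.2874 + 2.3022
ŷ = 35.5896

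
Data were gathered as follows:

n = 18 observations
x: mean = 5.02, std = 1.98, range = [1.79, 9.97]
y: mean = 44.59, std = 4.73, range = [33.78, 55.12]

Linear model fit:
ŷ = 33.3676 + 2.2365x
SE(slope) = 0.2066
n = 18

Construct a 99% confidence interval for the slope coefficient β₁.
The 99% CI for β₁ is (1.6331, 2.8399)

Confidence interval for the slope:

The 99% CI for β₁ is: β̂₁ ± t*(α/2, n-2) × SE(β̂₁)

Step 1: Find critical t-value
- Confidence level = 0.99
- Degrees of freedom = n - 2 = 18 - 2 = 16
- t*(α/2, 16) = 2.9208

Step 2: Calculate margin of error
Margin = 2.9208 × 0.2066 = 0.6034

Step 3: Construct interval
CI = 2.2365 ± 0.6034
CI = (1.6331, 2.8399)

Interpretation: each one-unit increase in x is associated with a change in mean y of between 1.6331 and 2.8399, with 99% confidence.
Since 0 is outside the interval, a two-sided test at α = 0.01 would reject H₀: β₁ = 0.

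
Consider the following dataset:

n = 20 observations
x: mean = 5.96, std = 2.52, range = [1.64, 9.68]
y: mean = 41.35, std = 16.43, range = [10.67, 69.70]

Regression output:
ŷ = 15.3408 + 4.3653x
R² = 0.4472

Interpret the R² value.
About 44.72% of the variability in y is accounted for by the regression on x (R² = 0.4472) — a moderate linear fit.

R² = 1 − SS_res/SS_tot compares the residual scatter to the total scatter of y about its mean.

Here R² = 0.4472:
- Explained: 44.72% of the variation in y
- Unexplained (residual): 100% − 44.72% = 55.28%
- Rule of thumb (below 0.3 weak; 0.3 to below 0.7 moderate; 0.7 and above strong) → moderate

Note: R² says nothing about causation, and a high R² does not by itself mean the linear form is appropriate — check the residuals.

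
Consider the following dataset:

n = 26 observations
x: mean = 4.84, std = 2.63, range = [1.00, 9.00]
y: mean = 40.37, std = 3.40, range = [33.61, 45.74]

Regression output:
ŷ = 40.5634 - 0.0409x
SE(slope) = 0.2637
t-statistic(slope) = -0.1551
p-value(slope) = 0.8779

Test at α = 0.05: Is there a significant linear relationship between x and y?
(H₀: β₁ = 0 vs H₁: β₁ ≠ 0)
Since p-value = 0.8779 ≥ α = 0.05, fail to reject H₀ — the slope is not significantly different from 0.

Hypothesis test for the slope coefficient:

H₀: β₁ = 0 (no linear relationship)
H₁: β₁ ≠ 0 (linear relationship exists)

Test statistic: t = β̂₁ / SE(β̂₁) = -0.0409 / 0.2637 = -0.1551

p = 0.8779: how often a slope estimate this far from 0 (in SE units) would arise by chance if β₁ were truly 0.

Decision rule: reject H₀ if p-value < α.
p-value = 0.8779 ≥ α = 0.05 → fail to reject H₀.

At α = 0.05 the data do not provide convincing evidence of a nonzero slope.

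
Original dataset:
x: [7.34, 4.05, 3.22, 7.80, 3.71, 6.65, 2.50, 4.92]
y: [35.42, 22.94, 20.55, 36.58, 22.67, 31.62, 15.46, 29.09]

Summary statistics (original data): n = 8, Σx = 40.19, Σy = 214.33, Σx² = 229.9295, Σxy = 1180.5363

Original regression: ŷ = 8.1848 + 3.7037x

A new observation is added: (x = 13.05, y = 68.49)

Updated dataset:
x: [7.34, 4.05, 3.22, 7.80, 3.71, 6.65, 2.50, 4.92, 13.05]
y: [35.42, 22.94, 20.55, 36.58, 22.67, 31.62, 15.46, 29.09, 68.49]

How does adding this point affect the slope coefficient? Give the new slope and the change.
New slope β₁ = 4.7052 versus 3.7037 before: a change of +1.0015 (+27.0%).

x = 13.05 lies well outside the original x-range [2.50, 7.80] (x̄ ≈ 5.02), so this observation has high leverage and can move the slope substantially.

Step 1: Update the sums with the new point (n goes from 8 to 9)
Σx  = 40.19 + 13.05 = 53.24
Σy  = 214.33 + 68.49 = 282.82
Σx² = 229.9295 + 13.05² = 229.9295 + 170.3025 = 400.2320
Σxy = 1180.5363 + 13.05×68.49 = 1180.5363 + 893.7945 = 2074.3308

Step 2: Recompute the slope with b₁ = (nΣxy − ΣxΣy) / (nΣx² − (Σx)²)
Numerator   = 9×2074.3308 − 53.24×282.82 = 18668.9772 − 15057.3368 = 3611.6404
Denominator = 9×400.2320 − 53.24² = 3602.0880 − 2834.4976 = 767.5904
b₁(new) = 3611.6404 / 767.5904 = 4.7052

(Same formula on the original sums: (8×1180.5363 − 40.19×214.33) / (8×229.9295 − 40.19²) = 830.3677 / 224.1999 = 3.7037, matching the given fit.)

Step 3: Change in slope
Δβ₁ = 4.7052 − 3.7037 = +1.0015
Relative change = +1.0015 / 3.7037 × 100% = +27.0%
→ the slope increases when the point is added.

A high-leverage point only changes the slope if it is off the original line; here y = 68.49 is above the original trend, so the slope increases.
In practice: refit with and without it and report both if conclusions differ; check such a point for data-entry or measurement error.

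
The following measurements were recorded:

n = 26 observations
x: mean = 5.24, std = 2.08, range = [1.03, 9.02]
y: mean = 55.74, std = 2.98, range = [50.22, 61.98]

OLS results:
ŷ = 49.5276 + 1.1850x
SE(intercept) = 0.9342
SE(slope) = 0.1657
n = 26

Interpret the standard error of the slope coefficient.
SE(slope) = 0.1657 measures the uncertainty in the estimated slope. The coefficient is estimated precisely (SE/|β̂₁| = 14.0%).

SE(β̂₁) = 0.1657 says: if we drew many samples of n = 26 from the same population and refit each time, the fitted slopes would scatter with a standard deviation of roughly 0.1657 around the true β₁.

Relative precision:
- SE / |β̂₁| = 0.1657 / 1.1850 = 14.0%
- Rule of thumb (under 20%: precise; 20% to under 50%: moderately precise; 50% or more: imprecise) → precise

Link to the t-test: t = β̂₁ / SE(β̂₁) = 1.1850 / 0.1657 = 7.1515, the statistic for H₀: β₁ = 0.

What drives SE(β̂₁): larger n (here n = 26) → smaller SE; more residual scatter → larger SE; wider spread of x values → smaller SE.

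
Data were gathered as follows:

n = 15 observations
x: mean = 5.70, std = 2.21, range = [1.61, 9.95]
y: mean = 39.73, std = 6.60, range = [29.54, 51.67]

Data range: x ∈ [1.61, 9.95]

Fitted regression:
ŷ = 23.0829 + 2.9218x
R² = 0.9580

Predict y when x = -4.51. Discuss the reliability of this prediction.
The equation gives ŷ = 9.9056; however x = -4.51 is 6.12 units below the observed range, so this extrapolated value should not be trusted.

Prediction calculation:
ŷ = 23.0829 + 2.9218 × (-4.51)
ŷ = 9.9056

Reliability:
- Data range: x ∈ [1.61, 9.95]
- Prediction point: x = -4.51 is 6.12 units below the observed range → this is EXTRAPOLATION, not interpolation

Why that matters here:
- There are no observations near this x to validate the fitted line there
- R² describes fit only over the sampled x values; it says nothing about behaviour beyond them
- The standard error of prediction grows with (x − x̄)², and x = -4.51 is far from x̄ = 5.70

Report the number if required, but flag clearly that it is an extrapolation.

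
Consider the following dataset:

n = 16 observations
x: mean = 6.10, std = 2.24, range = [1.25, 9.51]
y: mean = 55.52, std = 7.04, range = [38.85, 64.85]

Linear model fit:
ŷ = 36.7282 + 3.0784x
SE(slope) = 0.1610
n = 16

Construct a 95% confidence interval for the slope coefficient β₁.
The 95% CI for β₁ is (2.7331, 3.4237)

Confidence interval for the slope:

The 95% CI for β₁ is: β̂₁ ± t*(α/2, n-2) × SE(β̂₁)

Step 1: Find critical t-value
- Confidence level = 0.95
- Degrees of freedom = n - 2 = 16 - 2 = 14
- t*(α/2, 14) = 2.1448

Step 2: Calculate margin of error
Margin = 2.1448 × 0.1610 = 0.3453

Step 3: Construct interval
CI = 3.0784 ± 0.3453
CI = (2.7331, 3.4237)

Interpretation: each one-unit increase in x is associated with a change in mean y of between 2.7331 and 3.4237, with 95% confidence.
Since 0 is outside the interval, a two-sided test at α = 0.05 would reject H₀: β₁ = 0.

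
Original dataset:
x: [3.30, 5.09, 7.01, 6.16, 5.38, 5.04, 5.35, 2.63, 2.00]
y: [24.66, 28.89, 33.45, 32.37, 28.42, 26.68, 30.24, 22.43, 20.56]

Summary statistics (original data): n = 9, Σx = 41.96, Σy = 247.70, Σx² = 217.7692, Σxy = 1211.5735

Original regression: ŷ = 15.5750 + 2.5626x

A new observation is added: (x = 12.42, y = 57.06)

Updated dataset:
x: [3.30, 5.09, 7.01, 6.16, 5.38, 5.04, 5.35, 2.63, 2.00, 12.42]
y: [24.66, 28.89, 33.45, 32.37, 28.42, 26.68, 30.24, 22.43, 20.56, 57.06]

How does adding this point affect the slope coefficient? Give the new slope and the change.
New slope β₁ = 3.4463 versus 2.5626 before: a change of +0.8837 (+34.5%).

The new point has HIGH LEVERAGE: x = 12.42 is far from the original mean x̄ = 41.96/9 ≈ 4.66 (original range [2.00, 7.01]).

Step 1: Update the sums with the new point (n goes from 9 to 10)
Σx  = 41.96 + 12.42 = 54.38
Σy  = 247.70 + 57.06 = 304.76
Σx² = 217.7692 + 12.42² = 217.7692 + 154.2564 = 372.0256
Σxy = 1211.5735 + 12.42×57.06 = 1211.5735 + 708.6852 = 1920.2587

Step 2: Recompute the slope with b₁ = (nΣxy − ΣxΣy) / (nΣx² − (Σx)²)
Numerator   = 10×1920.2587 − 54.38×304.76 = 19202.5870 − 16572.8488 = 2629.7382
Denominator = 10×372.0256 − 54.38² = 3720.2560 − 2957.1844 = 763.0716
b₁(new) = 2629.7382 / 763.0716 = 3.4463

(Same formula on the original sums: (9×1211.5735 − 41.96×247.70) / (9×217.7692 − 41.96²) = 510.6695 / 199.2812 = 2.5626, matching the given fit.)

Step 3: Change in slope
Δβ₁ = 3.4463 − 2.5626 = +0.8837
Relative change = +0.8837 / 2.5626 × 100% = +34.5%
→ the slope increases when the point is added.

Because the point sits above the extension of the original line at a high-leverage x, it tilts the fit up.
In practice: check such a point for data-entry or measurement error.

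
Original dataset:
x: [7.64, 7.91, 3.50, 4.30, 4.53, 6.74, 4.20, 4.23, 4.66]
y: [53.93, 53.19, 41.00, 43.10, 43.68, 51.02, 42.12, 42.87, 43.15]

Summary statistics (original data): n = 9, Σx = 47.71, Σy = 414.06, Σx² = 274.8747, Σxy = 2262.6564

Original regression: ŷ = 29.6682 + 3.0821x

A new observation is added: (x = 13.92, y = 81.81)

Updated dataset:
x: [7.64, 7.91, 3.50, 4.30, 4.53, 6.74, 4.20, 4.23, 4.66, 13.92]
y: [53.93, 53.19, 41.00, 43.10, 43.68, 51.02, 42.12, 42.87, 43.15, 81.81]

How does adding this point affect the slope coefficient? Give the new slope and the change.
New slope β₁ = 3.8890 versus 3.0821 before: a change of +0.8069 (+26.2%).

The new point has HIGH LEVERAGE: x = 13.92 is far from the original mean x̄ = 47.71/9 ≈ 5.30 (original range [3.50, 7.91]).

Step 1: Update the sums with the new point (n goes from 9 to 10)
Σx  = 47.71 + 13.92 = 61.63
Σy  = 414.06 + 81.81 = 495.87
Σx² = 274.8747 + 13.92² = 274.8747 + 193.7664 = 468.6411
Σxy = 2262.6564 + 13.92×81.81 = 2262.6564 + 1138.7952 = 3401.4516

Step 2: Recompute the slope with b₁ = (nΣxy − ΣxΣy) / (nΣx² − (Σx)²)
Numerator   = 10×3401.4516 − 61.63×495.87 = 34014.5160 − 30560.4681 = 3454.0479
Denominator = 10×468.6411 − 61.63² = 4686.4110 − 3798.2569 = 888.1541
b₁(new) = 3454.0479 / 888.1541 = 3.8890

(Same formula on the original sums: (9×2262.6564 − 47.71×414.06) / (9×274.8747 − 47.71²) = 609.1050 / 197.6282 = 3.0821, matching the given fit.)

Step 3: Change in slope
Δβ₁ = 3.8890 − 3.0821 = +0.8069
Relative change = +0.8069 / 3.0821 × 100% = +26.2%
→ the slope increases when the point is added.

Because the point sits above the extension of the original line at a high-leverage x, it tilts the fit up.
In practice: refit with and without it and report both if conclusions differ; investigate whether it comes from the same population as the rest of the sample.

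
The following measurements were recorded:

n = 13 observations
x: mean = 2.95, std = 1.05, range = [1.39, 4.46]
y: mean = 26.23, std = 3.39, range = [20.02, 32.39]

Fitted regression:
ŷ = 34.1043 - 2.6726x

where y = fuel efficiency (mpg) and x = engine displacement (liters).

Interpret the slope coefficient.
For each additional liter of engine displacement, predicted fuel efficiency decreases by approximately 2.6726 mpg.

β₁ = -2.6726 is the change in predicted fuel efficiency (mpg) per additional liter of engine displacement.

Interpretation:
- Engine displacement up by 1 liter → predicted fuel efficiency decreases by 2.6726 mpg
- The effect is assumed constant over the observed range of x (linearity)
- The sign (−) gives the direction; the magnitude 2.6726 gives the size of the effect per liter

(β₀ = 34.1043 is the fitted value at x = 0 and is not part of the slope interpretation.)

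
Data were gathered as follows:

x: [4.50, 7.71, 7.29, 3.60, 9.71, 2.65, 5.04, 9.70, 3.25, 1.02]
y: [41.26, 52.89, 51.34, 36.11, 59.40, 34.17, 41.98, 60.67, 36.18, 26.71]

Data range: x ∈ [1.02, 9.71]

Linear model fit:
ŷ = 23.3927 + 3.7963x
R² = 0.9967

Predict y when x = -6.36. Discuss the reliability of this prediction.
ŷ = -0.7518 (extrapolation — x = -6.36 lies outside [1.02, 9.71], so reliability is low).

Prediction calculation:
ŷ = 23.3927 + 3.7963 × (-6.36)
ŷ = -0.7518

Reliability:
- Data range: x ∈ [1.02, 9.71]
- Prediction point: x = -6.36 is 7.38 units below the observed range → this is EXTRAPOLATION, not interpolation

Why that matters here:
- R² describes fit only over the sampled x values; it says nothing about behaviour beyond them
- Real relationships often flatten, saturate, or turn nonlinear at extremes
- The standard error of prediction grows with (x − x̄)², and x = -6.36 is far from x̄ = 5.45

Report the number if required, but flag clearly that it is an extrapolation.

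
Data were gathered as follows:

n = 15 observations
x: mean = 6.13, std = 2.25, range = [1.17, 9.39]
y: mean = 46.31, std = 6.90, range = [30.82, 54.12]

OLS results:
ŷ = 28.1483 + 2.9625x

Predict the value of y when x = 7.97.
ŷ = 51.7594

x = 7.97 lies inside the observed range [1.17, 9.39], so the fitted equation applies directly:

ŷ = 28.1483 + 2.9625 × 7.97
ŷ = 28.1483 + 23.6111
ŷ = 51.7594

This is the fitted mean response at that x — an individual observation would come with a wider prediction interval.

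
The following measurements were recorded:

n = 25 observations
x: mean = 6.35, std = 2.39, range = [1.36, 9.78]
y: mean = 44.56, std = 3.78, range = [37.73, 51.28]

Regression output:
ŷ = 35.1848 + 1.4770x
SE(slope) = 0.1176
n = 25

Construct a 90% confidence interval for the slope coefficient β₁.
The 90% CI for β₁ is (1.2754, 1.6786)

Confidence interval for the slope:

The 90% CI for β₁ is: β̂₁ ± t*(α/2, n-2) × SE(β̂₁)

Step 1: Find critical t-value
- Confidence level = 0.9
- Degrees of freedom = n - 2 = 25 - 2 = 23
- t*(α/2, 23) = 1.7139

Step 2: Calculate margin of error
Margin = 1.7139 × 0.1176 = 0.2016

Step 3: Construct interval
CI = 1.4770 ± 0.2016
CI = (1.2754, 1.6786)

Interpretation: We are 90% confident that the true slope β₁ lies between 1.2754 and 1.6786.
Both endpoints are positive, so the data support a genuinely positive slope at this confidence level.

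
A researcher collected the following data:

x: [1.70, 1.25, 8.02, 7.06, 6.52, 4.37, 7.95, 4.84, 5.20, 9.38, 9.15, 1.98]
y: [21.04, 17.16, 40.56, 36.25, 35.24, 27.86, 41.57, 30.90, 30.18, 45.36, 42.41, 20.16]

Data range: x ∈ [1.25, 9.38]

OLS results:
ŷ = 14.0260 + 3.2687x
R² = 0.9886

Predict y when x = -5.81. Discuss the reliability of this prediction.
ŷ = -4.9651 (extrapolation — x = -5.81 lies outside [1.25, 9.38], so reliability is low).

Prediction calculation:
ŷ = 14.0260 + 3.2687 × (-5.81)
ŷ = -4.9651

Reliability:
- Data range: x ∈ [1.25, 9.38]
- Prediction point: x = -5.81 is 7.06 units below the observed range → this is EXTRAPOLATION, not interpolation

Why that matters here:
- Real relationships often flatten, saturate, or turn nonlinear at extremes
- The linear relationship may not hold outside the observed range
- R² describes fit only over the sampled x values; it says nothing about behaviour beyond them

A defensible statement: 'if the linear trend continued to x = -5.81, y would be about -4.9651' — the premise is untested.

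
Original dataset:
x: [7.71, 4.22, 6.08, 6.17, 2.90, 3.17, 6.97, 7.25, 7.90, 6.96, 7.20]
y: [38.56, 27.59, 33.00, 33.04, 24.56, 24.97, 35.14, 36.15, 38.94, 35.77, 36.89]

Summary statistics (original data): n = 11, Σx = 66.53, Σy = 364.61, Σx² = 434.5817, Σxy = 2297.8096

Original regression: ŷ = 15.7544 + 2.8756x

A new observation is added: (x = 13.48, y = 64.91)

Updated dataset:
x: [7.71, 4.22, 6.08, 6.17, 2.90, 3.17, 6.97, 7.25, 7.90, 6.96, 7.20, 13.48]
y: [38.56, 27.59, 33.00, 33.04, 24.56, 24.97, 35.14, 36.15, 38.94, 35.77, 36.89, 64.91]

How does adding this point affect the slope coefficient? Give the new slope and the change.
The slope changes from 2.8756 to 3.7304 (change of +0.8548, or +29.7%).

The new point has HIGH LEVERAGE: x = 13.48 is far from the original mean x̄ = 66.53/11 ≈ 6.05 (original range [2.90, 7.90]).

Step 1: Update the sums with the new point (n goes from 11 to 12)
Σx  = 66.53 + 13.48 = 80.01
Σy  = 364.61 + 64.91 = 429.52
Σx² = 434.5817 + 13.48² = 434.5817 + 181.7104 = 616.2921
Σxy = 2297.8096 + 13.48×64.91 = 2297.8096 + 874.9868 = 3172.7964

Step 2: Recompute the slope with b₁ = (nΣxy − ΣxΣy) / (nΣx² − (Σx)²)
Numerator   = 12×3172.7964 − 80.01×429.52 = 38073.5568 − 34365.8952 = 3707.6616
Denominator = 12×616.2921 − 80.01² = 7395.5052 − 6401.6001 = 993.9051
b₁(new) = 3707.6616 / 993.9051 = 3.7304

(Same formula on the original sums: (11×2297.8096 − 66.53×364.61) / (11×434.5817 − 66.53²) = 1018.4023 / 354.1578 = 2.8756, matching the given fit.)

Step 3: Change in slope
Δβ₁ = 3.7304 − 2.8756 = +0.8548
Relative change = +0.8548 / 2.8756 × 100% = +29.7%
→ the slope increases when the point is added.

Because the point sits above the extension of the original line at a high-leverage x, it tilts the fit up.
In practice: check such a point for data-entry or measurement error; examine leverage (hᵢ) and Cook's distance rather than deleting it automatically.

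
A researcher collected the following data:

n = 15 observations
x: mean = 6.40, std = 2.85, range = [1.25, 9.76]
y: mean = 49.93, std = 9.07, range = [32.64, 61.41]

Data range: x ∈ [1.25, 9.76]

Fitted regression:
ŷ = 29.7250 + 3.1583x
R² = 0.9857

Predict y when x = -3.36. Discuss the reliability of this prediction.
The equation gives ŷ = 19.1131; however x = -3.36 is 4.61 units below the observed range, so this extrapolated value should not be trusted.

Prediction calculation:
ŷ = 29.7250 + 3.1583 × (-3.36)
ŷ = 19.1131

Reliability:
- Data range: x ∈ [1.25, 9.76]
- Prediction point: x = -3.36 is 4.61 units below the observed range → this is EXTRAPOLATION, not interpolation

Why that matters here:
- The linear relationship may not hold outside the observed range
- There are no observations near this x to validate the fitted line there

The R² = 0.9857 only validates the fit within [1.25, 9.76]; treat ŷ = 19.1131 with caution.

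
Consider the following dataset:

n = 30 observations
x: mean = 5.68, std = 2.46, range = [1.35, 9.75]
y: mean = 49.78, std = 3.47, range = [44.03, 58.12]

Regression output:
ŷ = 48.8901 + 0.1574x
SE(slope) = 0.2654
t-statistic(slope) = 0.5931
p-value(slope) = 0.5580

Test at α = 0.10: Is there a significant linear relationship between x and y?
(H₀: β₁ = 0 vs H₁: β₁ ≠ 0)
p-value = 0.5580 ≥ α = 0.10, so we fail to reject H₀. The relationship is not significant.

Hypothesis test for the slope coefficient:

H₀: β₁ = 0 (no linear relationship)
H₁: β₁ ≠ 0 (linear relationship exists)

Test statistic: t = β̂₁ / SE(β̂₁) = 0.1574 / 0.2654 = 0.5931

The p-value (0.5580) is the probability, under H₀, of a t-statistic at least as extreme as |t| = 0.5931 (two-sided, df = n − 2 = 28).

Decision rule: reject H₀ if p-value < α.
p-value = 0.5580 ≥ α = 0.10 → fail to reject H₀.

Conclusion: the linear association between x and y is not significant at the 10% level.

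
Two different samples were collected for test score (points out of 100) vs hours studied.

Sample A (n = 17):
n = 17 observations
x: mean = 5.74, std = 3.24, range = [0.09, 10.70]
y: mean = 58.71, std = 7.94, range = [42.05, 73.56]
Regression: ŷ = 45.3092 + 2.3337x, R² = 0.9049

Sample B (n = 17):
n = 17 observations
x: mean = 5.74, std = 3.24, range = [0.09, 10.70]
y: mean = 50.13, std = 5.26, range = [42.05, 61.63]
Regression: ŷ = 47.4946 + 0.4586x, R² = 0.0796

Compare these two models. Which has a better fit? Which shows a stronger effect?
Model A has the better fit (R² = 0.9049 vs 0.0796). Model A shows the stronger effect (|β₁| = 2.3337 vs 0.4586).

Model Comparison:

Goodness of fit (R²):
- Model A: R² = 0.9049 → 90.49% of variance in test score explained
- Model B: R² = 0.0796 → 7.96% of variance in test score explained
- 0.9049 > 0.0796 → Model A has the better fit

Strength of effect — compare |β₁|:
- Model A: β₁ = 2.3337 → predicted test score rises 2.3337 points per additional hour of study time
- Model B: β₁ = 0.4586 → predicted test score rises 0.4586 points per additional hour of study time
- |2.3337| > |0.4586| → Model A shows the stronger marginal effect

Note: R² measures how tightly points cluster around the line; β₁ measures how steep the line is — they answer different questions.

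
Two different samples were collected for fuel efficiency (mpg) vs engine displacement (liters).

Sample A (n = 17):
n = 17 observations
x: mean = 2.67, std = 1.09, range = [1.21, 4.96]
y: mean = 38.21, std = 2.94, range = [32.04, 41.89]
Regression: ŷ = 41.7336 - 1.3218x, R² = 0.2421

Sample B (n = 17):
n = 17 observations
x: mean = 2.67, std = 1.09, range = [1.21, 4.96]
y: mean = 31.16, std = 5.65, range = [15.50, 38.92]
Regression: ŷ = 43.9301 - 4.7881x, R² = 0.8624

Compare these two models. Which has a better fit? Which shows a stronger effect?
Model B has the better fit (R² = 0.8624 vs 0.2421). Model B shows the stronger effect (|β₁| = 4.7881 vs 1.3218).

Model Comparison:

Which explains more variance? (R²)
- Model A: R² = 0.2421 → 24.21% of variance in fuel efficiency explained
- Model B: R² = 0.8624 → 86.24% of variance in fuel efficiency explained
- 0.8624 > 0.2421 → Model B has the better fit

Effect size (slope magnitude):
- Model A: β₁ = -1.3218 → predicted fuel efficiency falls 1.3218 mpg per additional liter of engine displacement
- Model B: β₁ = -4.7881 → predicted fuel efficiency falls 4.7881 mpg per additional liter of engine displacement
- |-1.3218| < |-4.7881| → Model B shows the stronger marginal effect

Notes:
- A better fit (higher R²) doesn't necessarily mean a more important relationship.
- The two samples could reflect different populations, time periods, or measurement quality.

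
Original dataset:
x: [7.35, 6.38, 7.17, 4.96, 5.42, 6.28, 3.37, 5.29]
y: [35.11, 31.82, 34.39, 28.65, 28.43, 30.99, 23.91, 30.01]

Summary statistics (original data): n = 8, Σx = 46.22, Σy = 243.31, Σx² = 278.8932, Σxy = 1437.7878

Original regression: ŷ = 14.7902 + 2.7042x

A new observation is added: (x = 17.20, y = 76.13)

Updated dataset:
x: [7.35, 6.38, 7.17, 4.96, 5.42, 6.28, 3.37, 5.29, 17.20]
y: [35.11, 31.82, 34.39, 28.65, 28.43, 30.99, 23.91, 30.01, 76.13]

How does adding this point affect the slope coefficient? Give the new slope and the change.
Adding the point moves β₁ from 2.7042 to 3.8819, i.e. it increases by 1.1777 (+43.6%).

The new point has HIGH LEVERAGE: x = 17.20 is far from the original mean x̄ = 46.22/8 ≈ 5.78 (original range [3.37, 7.35]).

Step 1: Update the sums with the new point (n goes from 8 to 9)
Σx  = 46.22 + 17.20 = 63.42
Σy  = 243.31 + 76.13 = 319.44
Σx² = 278.8932 + 17.20² = 278.8932 + 295.8400 = 574.7332
Σxy = 1437.7878 + 17.20×76.13 = 1437.7878 + 1309.4360 = 2747.2238

Step 2: Recompute the slope with b₁ = (nΣxy − ΣxΣy) / (nΣx² − (Σx)²)
Numerator   = 9×2747.2238 − 63.42×319.44 = 24725.0142 − 20258.8848 = 4466.1294
Denominator = 9×574.7332 − 63.42² = 5172.5988 − 4022.0964 = 1150.5024
b₁(new) = 4466.1294 / 1150.5024 = 3.8819

(Same formula on the original sums: (8×1437.7878 − 46.22×243.31) / (8×278.8932 − 46.22²) = 256.5142 / 94.8572 = 2.7042, matching the given fit.)

Step 3: Change in slope
Δβ₁ = 3.8819 − 2.7042 = +1.1777
Relative change = +1.1777 / 2.7042 × 100% = +43.6%
→ the slope increases when the point is added.

A high-leverage point only changes the slope if it is off the original line; here y = 76.13 is above the original trend, so the slope increases.
In practice: examine leverage (hᵢ) and Cook's distance rather than deleting it automatically.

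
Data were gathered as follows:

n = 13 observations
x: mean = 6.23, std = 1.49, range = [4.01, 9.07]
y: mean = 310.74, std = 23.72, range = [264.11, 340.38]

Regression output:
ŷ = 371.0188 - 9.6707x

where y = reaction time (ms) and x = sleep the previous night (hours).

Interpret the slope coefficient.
An increase of one hour in sleep is associated with a 9.6707 ms decrease in predicted reaction time.

The slope coefficient β₁ = -9.6707 represents the marginal effect of sleep on reaction time.

Interpretation:
- Sleep up by 1 hour → predicted reaction time decreases by 9.6707 ms
- This is a linear approximation: the same per-unit change is assumed across the whole observed x range

The intercept β₀ = 371.0188 is the predicted reaction time when sleep = 0; since the smallest observed x is 4.01, this is an extrapolation and mainly anchors the line.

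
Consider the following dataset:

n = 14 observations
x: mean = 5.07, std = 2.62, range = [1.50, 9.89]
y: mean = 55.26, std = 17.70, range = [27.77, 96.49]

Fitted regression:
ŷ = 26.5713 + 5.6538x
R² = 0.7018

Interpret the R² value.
About 70.18% of the variability in y is accounted for by the regression on x (R² = 0.7018) — a strong linear fit.

The coefficient of determination R² is the fraction of the total variation in y that the fitted line accounts for.

Here R² = 0.7018:
- Explained: 70.18% of the variation in y
- Unexplained (residual): 100% − 70.18% = 29.82%
- Rule of thumb (below 0.3 weak; 0.3 to below 0.7 moderate; 0.7 and above strong) → strong

Calculation: R² = 1 − (SS_res / SS_tot), where SS_res is the sum of squared residuals and SS_tot the total sum of squares.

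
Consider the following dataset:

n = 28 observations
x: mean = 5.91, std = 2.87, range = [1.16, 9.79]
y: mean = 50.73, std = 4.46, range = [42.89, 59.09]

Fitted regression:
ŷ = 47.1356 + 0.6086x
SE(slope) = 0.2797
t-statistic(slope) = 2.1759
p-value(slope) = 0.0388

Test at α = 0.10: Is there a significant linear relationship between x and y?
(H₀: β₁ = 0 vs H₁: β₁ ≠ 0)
Reject H₀: p-value = 0.0388 < α = 0.10. The linear relationship is significant at the 10% level.

Hypothesis test for the slope coefficient:

H₀: β₁ = 0 (no linear relationship)
H₁: β₁ ≠ 0 (linear relationship exists)

Test statistic: t = β̂₁ / SE(β̂₁) = 0.6086 / 0.2797 = 2.1759

The p-value (0.0388) is the probability, under H₀, of a t-statistic at least as extreme as |t| = 2.1759 (two-sided, df = n − 2 = 26).

Decision rule: reject H₀ if p-value < α.
p-value = 0.0388 < α = 0.10 → reject H₀.

At α = 0.10 the data do provide convincing evidence of a nonzero slope.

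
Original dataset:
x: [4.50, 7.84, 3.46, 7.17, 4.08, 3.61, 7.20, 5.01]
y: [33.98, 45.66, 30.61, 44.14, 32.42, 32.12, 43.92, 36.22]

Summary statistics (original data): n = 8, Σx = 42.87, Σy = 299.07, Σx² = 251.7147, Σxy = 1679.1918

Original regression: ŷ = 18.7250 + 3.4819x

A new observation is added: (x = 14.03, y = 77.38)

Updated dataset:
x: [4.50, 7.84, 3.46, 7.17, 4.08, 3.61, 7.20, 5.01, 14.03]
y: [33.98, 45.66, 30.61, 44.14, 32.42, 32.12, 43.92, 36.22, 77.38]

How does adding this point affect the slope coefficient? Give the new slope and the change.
The slope changes from 3.4819 to 4.3327 (change of +0.8508, or +24.4%).

The new point has HIGH LEVERAGE: x = 14.03 is far from the original mean x̄ = 42.87/8 ≈ 5.36 (original range [3.46, 7.84]).

Step 1: Update the sums with the new point (n goes from 8 to 9)
Σx  = 42.87 + 14.03 = 56.90
Σy  = 299.07 + 77.38 = 376.45
Σx² = 251.7147 + 14.03² = 251.7147 + 196.8409 = 448.5556
Σxy = 1679.1918 + 14.03×77.38 = 1679.1918 + 1085.6414 = 2764.8332

Step 2: Recompute the slope with b₁ = (nΣxy − ΣxΣy) / (nΣx² − (Σx)²)
Numerator   = 9×2764.8332 − 56.90×376.45 = 24883.4988 − 21420.0050 = 3463.4938
Denominator = 9×448.5556 − 56.90² = 4037.0004 − 3237.6100 = 799.3904
b₁(new) = 3463.4938 / 799.3904 = 4.3327

(Same formula on the original sums: (8×1679.1918 − 42.87×299.07) / (8×251.7147 − 42.87²) = 612.4035 / 175.8807 = 3.4819, matching the given fit.)

Step 3: Change in slope
Δβ₁ = 4.3327 − 3.4819 = +0.8508
Relative change = +0.8508 / 3.4819 × 100% = +24.4%
→ the slope increases when the point is added.

Because the point sits above the extension of the original line at a high-leverage x, it tilts the fit up.
In practice: examine leverage (hᵢ) and Cook's distance rather than deleting it automatically.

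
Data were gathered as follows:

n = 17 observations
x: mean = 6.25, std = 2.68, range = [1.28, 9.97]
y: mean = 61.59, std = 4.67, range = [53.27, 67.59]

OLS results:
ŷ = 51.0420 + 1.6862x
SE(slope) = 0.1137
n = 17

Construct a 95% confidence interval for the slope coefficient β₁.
The 95% CI for β₁ is (1.4439, 1.9285)

Confidence interval for the slope:

The 95% CI for β₁ is: β̂₁ ± t*(α/2, n-2) × SE(β̂₁)

Step 1: Find critical t-value
- Confidence level = 0.95
- Degrees of freedom = n - 2 = 17 - 2 = 15
- t*(α/2, 15) = 2.1314

Step 2: Calculate margin of error
Margin = 2.1314 × 0.1137 = 0.2423

Step 3: Construct interval
CI = 1.6862 ± 0.2423
CI = (1.4439, 1.9285)

Interpretation: intervals built this way capture the true β₁ in 95% of repeated samples; here the plausible range for the per-unit effect of x on y is 1.4439 to 1.9285.
Both endpoints are positive, so the data support a genuinely positive slope at this confidence level.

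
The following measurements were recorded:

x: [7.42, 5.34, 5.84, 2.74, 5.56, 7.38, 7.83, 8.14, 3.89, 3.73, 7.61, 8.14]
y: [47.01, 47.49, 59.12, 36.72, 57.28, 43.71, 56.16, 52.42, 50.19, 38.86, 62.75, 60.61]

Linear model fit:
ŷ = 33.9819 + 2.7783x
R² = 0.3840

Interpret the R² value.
The model explains 38.40% of the variance in y (R² = 0.3840), leaving 61.60% unexplained; the fit is moderate.

R² (coefficient of determination) measures the proportion of variance in y explained by the regression model.

Here R² = 0.3840:
- Explained: 38.40% of the variation in y
- Unexplained (residual): 100% − 38.40% = 61.60%
- Rule of thumb (below 0.3 weak; 0.3 to below 0.7 moderate; 0.7 and above strong) → moderate

Note: R² never decreases when predictors are added, so it should not be used alone to compare models of different size.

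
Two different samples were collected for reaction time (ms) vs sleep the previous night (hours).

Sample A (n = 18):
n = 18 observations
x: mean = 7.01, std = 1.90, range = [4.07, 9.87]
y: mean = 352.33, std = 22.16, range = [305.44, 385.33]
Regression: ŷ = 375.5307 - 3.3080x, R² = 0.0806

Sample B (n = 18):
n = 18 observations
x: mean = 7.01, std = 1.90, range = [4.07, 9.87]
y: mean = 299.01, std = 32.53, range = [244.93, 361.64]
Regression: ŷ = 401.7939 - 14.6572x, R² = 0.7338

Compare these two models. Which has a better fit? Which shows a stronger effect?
Model B has the better fit (R² = 0.7338 vs 0.0806). Model B shows the stronger effect (|β₁| = 14.6572 vs 3.3080).

Model Comparison:

Goodness of fit (R²):
- Model A: R² = 0.0806 → 8.06% of variance in reaction time explained
- Model B: R² = 0.7338 → 73.38% of variance in reaction time explained
- 0.7338 > 0.0806 → Model B has the better fit

Effect size (slope magnitude):
- Model A: β₁ = -3.3080 → predicted reaction time falls 3.3080 ms per additional hour of sleep
- Model B: β₁ = -14.6572 → predicted reaction time falls 14.6572 ms per additional hour of sleep
- |-3.3080| < |-14.6572| → Model B shows the stronger marginal effect

Notes:
- The two samples could reflect different populations, time periods, or measurement quality.
- A better fit (higher R²) doesn't necessarily mean a more important relationship.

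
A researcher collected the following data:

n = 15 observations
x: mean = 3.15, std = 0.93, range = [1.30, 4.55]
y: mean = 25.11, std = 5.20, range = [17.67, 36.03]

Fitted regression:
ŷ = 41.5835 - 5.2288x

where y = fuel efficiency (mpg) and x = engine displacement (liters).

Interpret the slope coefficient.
For each additional liter of engine displacement, predicted fuel efficiency decreases by approximately 5.2288 mpg.

The slope β₁ = -5.2288 gives the rate at which the fitted fuel efficiency changes with engine displacement.

Interpretation:
- Engine displacement up by 1 liter → predicted fuel efficiency decreases by 5.2288 mpg
- The effect is assumed constant over the observed range of x (linearity)

The intercept β₀ = 41.5835 is the predicted fuel efficiency when engine displacement = 0; since the smallest observed x is 1.30, this is an extrapolation and mainly anchors the line.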